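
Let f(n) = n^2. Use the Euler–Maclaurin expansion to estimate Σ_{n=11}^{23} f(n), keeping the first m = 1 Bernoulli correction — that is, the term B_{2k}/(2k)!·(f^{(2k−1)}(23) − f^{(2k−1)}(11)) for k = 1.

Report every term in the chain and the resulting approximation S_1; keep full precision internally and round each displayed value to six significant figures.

S_1 ≈ 3939.00

The integral term ∫_11^23 x^2 dx = 3612.00.
½[f(11) + f(23)] = ½[121.000 + 529.000] = 325.000.
Integral + boundary = 3937.00.
k=1: B_{2}/(2)! × [f^{(1)}(23) − f^{(1)}(11)] = 1/12 × (46.0000 − 22.0000) = 2.00000.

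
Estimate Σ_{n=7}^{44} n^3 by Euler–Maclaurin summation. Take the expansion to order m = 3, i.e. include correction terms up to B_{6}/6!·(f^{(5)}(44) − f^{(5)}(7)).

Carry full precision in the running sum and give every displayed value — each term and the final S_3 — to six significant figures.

S_3 ≈ 979659

The integral term ∫_7^44 x^3 dx = 936424.
½[f(7) + f(44)] = ½[343.000 + 85184.0] = 42763.5.
Integral + boundary = 979187.
k=1: B_{2}/(2)! × [f^{(1)}(44) − f^{(1)}(7)] = 1/12 × (5808.00 − 147.000) = 471.750.
Running total after k=1: 979659.
k=2: B_{4}/(4)! × [f^{(3)}(44) − f^{(3)}(7)] = −1/720 × (6.00000 − 6.00000) = 0.00000.
Running total after k=2: 979659.
k=3: B_{6}/(6)! × [f^{(5)}(44) − f^{(5)}(7)] = 1/30240 × (0.00000 − 0.00000) = 0.00000.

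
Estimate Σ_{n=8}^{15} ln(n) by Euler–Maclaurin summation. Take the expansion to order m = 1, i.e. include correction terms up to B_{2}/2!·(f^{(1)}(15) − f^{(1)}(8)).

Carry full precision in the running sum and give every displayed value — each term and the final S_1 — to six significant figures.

S_1 ≈ 19.3741

Integral: ∫_8^15 ln(x) dx = 16.9852.
Boundary: ½(f(8) + f(15)) = ½(2.07944 + 2.70805) = 2.39375.
Integral + boundary = 19.3790.
Correction k=1: B_{2}/2! · (f^{(1)}(15) − f^{(1)}(8)) = 1/12 · (0.0666667 − 0.125000) = -0.00486111.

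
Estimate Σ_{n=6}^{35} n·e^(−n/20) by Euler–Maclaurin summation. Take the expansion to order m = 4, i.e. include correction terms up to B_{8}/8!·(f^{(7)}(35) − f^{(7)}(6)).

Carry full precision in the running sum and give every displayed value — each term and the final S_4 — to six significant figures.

∫_6^35 x·e^(−x/20) dx evaluates to 194.074.
½[f(6) + f(35)] = ½[4.44491 + 6.08209] = 5.26350.
So far: 199.338.
k=1: B_{2}/(2)! × [f^{(1)}(35) − f^{(1)}(6)] = 1/12 × (-0.130330 − 0.518573) = -0.0540753.
Running total after k=1: 199.284.
k=2: B_{4}/(4)! × [f^{(3)}(35) − f^{(3)}(6)] = −1/720 × (0.000543044 − 0.00500052) = 6.19094e-06.
Running total after k=2: 199.284.
k=3: B_{6}/(6)! × [f^{(5)}(35) − f^{(5)}(6)] = 1/30240 × (3.52978e-06 − 2.17615e-05) = -6.02902e-10.
Running total after k=3: 199.284.
k=4: B_{8}/(8)! × [f^{(7)}(35) − f^{(7)}(6)] = −1/1209600 × (1.42549e-08 − 7.75544e-08) = 5.23309e-14.

S_4 ≈ 199.284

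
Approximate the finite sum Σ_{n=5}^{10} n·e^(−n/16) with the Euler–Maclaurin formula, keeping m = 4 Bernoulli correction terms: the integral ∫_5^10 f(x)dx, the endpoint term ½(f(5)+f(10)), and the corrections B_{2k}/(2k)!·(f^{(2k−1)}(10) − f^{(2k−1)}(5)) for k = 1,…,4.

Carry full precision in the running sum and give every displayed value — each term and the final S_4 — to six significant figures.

Integral: ∫_5^10 x·e^(−x/16) dx = 23.1541.
½[f(5) + f(10)] = ½[3.65808 + 5.35261] = 4.50535.
Running total after boundary: 27.6594.
Correction k=1: B_{2}/2! · (f^{(1)}(10) − f^{(1)}(5)) = 1/12 · (0.200723 − 0.502986) = -0.0251886.
Running total after k=1: 27.6343.
Correction k=2: B_{4}/4! · (f^{(3)}(10) − f^{(3)}(5)) = −1/720 · (0.00496580 − 0.00768054) = 3.77046e-06.
Running total after k=2: 27.6343.
Correction k=3: B_{6}/6! · (f^{(5)}(10) − f^{(5)}(5)) = 1/30240 · (3.57326e-05 − 5.23292e-05) = -5.48832e-10.
Running total after k=3: 27.6343.
Correction k=4: B_{8}/8! · (f^{(7)}(10) − f^{(7)}(5)) = −1/1209600 · (2.03388e-07 − 2.91626e-07) = 7.29481e-14.

S_4 ≈ 27.6343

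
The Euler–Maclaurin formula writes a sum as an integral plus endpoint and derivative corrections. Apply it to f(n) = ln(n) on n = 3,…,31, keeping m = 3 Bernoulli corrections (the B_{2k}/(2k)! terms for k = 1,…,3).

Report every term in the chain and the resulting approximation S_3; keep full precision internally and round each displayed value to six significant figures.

The integral term ∫_3^31 ln(x) dx = 75.1578.
Boundary: ½(f(3) + f(31)) = ½(1.09861 + 3.43399) = 2.26630.
So far: 77.4241.
Order-1 term: 1/12 · (0.0322581 − 0.333333) = -0.0250896.
Partial sum through k=1: 77.3990.
Order-2 term: −1/720 · (6.71344e-05 − 0.0740741) = 0.000102787.
Partial sum through k=2: 77.3991.
Order-3 term: 1/30240 · (8.38306e-07 − 0.0987654) = -3.26602e-06.

S_3 ≈ 77.3991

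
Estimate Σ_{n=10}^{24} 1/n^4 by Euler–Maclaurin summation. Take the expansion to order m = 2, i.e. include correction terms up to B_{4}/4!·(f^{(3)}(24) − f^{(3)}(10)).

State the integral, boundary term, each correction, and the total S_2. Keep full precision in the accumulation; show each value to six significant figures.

Integral: ∫_10^24 1/x^4 dx = 0.000309221.
Endpoint term: (f(10) + f(24))/2 = (0.000100000 + 3.01408e-06)/2 = 5.15070e-05.
Integral + boundary = 0.000360728.
Correction k=1: B_{2}/2! · (f^{(1)}(24) − f^{(1)}(10)) = 1/12 · (-5.02347e-07 − (-4.00000e-05)) = 3.29147e-06.
Running total after k=1: 0.000364019.
Correction k=2: B_{4}/4! · (f^{(3)}(24) − f^{(3)}(10)) = −1/720 · (-2.61639e-08 − (-1.20000e-05)) = -1.66303e-08.

S_2 ≈ 0.000364003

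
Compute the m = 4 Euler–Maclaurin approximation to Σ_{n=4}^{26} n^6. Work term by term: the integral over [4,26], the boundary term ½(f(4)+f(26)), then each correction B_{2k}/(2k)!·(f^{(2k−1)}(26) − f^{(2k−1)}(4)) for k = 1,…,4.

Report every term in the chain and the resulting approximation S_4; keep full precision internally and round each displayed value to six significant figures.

∫_4^26 x^6 dx evaluates to 1.14740e+09.
Boundary: ½(f(4) + f(26)) = ½(4096.00 + 3.08916e+08) = 1.54460e+08.
So far: 1.30186e+09.
Correction k=1: B_{2}/2! · (f^{(1)}(26) − f^{(1)}(4)) = 1/12 · (7.12883e+07 − 6144.00) = 5.94018e+06.
After k=1: 1.30780e+09.
Correction k=2: B_{4}/4! · (f^{(3)}(26) − f^{(3)}(4)) = −1/720 · (2.10912e+06 − 7680.00) = -2918.67.
After k=2: 1.30780e+09.
Correction k=3: B_{6}/6! · (f^{(5)}(26) − f^{(5)}(4)) = 1/30240 · (18720.0 − 2880.00) = 0.523810.
After k=3: 1.30780e+09.
Correction k=4: B_{8}/8! · (f^{(7)}(26) − f^{(7)}(4)) = −1/1209600 · (0.00000 − 0.00000) = 0.00000.

S_4 ≈ 1.30780e+09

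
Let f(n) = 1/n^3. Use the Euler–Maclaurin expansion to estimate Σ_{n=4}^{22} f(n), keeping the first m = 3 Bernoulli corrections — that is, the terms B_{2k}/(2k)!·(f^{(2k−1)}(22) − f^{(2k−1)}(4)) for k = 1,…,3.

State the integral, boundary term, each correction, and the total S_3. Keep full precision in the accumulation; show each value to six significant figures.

S_3 ≈ 0.0390328

Integral: ∫_4^22 1/x^3 dx = 0.0302169.
½[f(4) + f(22)] = ½[0.0156250 + 9.39144e-05] = 0.00785946.
So far: 0.0380764.
k=1: B_{2}/(2)! × [f^{(1)}(22) − f^{(1)}(4)] = 1/12 × (-1.28065e-05 − (-0.0117188)) = 0.000975495.
After k=1: 0.0390519.
k=2: B_{4}/(4)! × [f^{(3)}(22) − f^{(3)}(4)] = −1/720 × (-5.29194e-07 − (-0.0146484)) = -2.03443e-05.
After k=2: 0.0390316.
k=3: B_{6}/(6)! × [f^{(5)}(22) − f^{(5)}(4)] = 1/30240 × (-4.59218e-08 − (-0.0384521)) = 1.27156e-06.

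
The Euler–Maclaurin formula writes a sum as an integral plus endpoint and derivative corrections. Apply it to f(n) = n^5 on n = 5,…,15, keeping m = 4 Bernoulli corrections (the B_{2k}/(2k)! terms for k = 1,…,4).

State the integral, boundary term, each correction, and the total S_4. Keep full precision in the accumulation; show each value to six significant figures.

S_4 ≈ 2.29790e+06

∫_5^15 x^5 dx evaluates to 1.89583e+06.
½[f(5) + f(15)] = ½[3125.00 + 759375] = 381250.
Running total after boundary: 2.27708e+06.
Order-1 term: 1/12 · (253125 − 3125.00) = 20833.3.
Running total after k=1: 2.29792e+06.
Order-2 term: −1/720 · (13500.0 − 1500.00) = -16.6667.
Running total after k=2: 2.29790e+06.
Order-3 term: 1/30240 · (120.000 − 120.000) = 0.00000.
Running total after k=3: 2.29790e+06.
Order-4 term: −1/1209600 · (0.00000 − 0.00000) = 0.00000.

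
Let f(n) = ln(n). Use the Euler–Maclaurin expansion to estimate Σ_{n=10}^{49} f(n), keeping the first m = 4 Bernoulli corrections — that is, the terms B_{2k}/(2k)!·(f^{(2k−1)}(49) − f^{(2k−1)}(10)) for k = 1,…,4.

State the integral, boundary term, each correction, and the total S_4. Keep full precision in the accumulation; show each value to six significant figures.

The integral term ∫_10^49 ln(x) dx = 128.673.
Endpoint term: (f(10) + f(49))/2 = (2.30259 + 3.89182)/2 = 3.09720.
So far: 131.771.
Correction k=1: B_{2}/2! · (f^{(1)}(49) − f^{(1)}(10)) = 1/12 · (0.0204082 − 0.100000) = -0.00663265.
Running total after k=1: 131.764.
Correction k=2: B_{4}/4! · (f^{(3)}(49) − f^{(3)}(10)) = −1/720 · (1.69997e-05 − 0.00200000) = 2.75417e-06.
Running total after k=2: 131.764.
Correction k=3: B_{6}/6! · (f^{(5)}(49) − f^{(5)}(10)) = 1/30240 · (8.49632e-08 − 0.000240000) = -7.93370e-09.
Running total after k=3: 131.764.
Correction k=4: B_{8}/8! · (f^{(7)}(49) − f^{(7)}(10)) = −1/1209600 · (1.06160e-09 − 7.20000e-05) = 5.95229e-11.

S_4 ≈ 131.764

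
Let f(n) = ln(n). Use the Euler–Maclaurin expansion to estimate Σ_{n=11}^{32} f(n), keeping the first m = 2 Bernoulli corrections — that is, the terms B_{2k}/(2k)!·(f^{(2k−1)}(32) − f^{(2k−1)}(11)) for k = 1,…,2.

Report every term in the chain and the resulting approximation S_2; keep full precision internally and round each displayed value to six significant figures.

S_2 ≈ 66.4535

∫_11^32 ln(x) dx evaluates to 63.5267.
½[f(11) + f(32)] = ½[2.39790 + 3.46574] = 2.93182.
Running total after boundary: 66.4585.
k=1: B_{2}/(2)! × [f^{(1)}(32) − f^{(1)}(11)] = 1/12 × (0.0312500 − 0.0909091) = -0.00497159.
After k=1: 66.4535.
k=2: B_{4}/(4)! × [f^{(3)}(32) − f^{(3)}(11)] = −1/720 × (6.10352e-05 − 0.00150263) = 2.00221e-06.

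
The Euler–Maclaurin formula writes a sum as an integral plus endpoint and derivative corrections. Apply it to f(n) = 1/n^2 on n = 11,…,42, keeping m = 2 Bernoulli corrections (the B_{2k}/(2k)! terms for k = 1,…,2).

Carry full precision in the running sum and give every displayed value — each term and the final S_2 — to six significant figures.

Integral: ∫_11^42 1/x^2 dx = 0.0670996.
Endpoint term: (f(11) + f(42))/2 = (0.00826446 + 0.000566893)/2 = 0.00441568.
Running total after boundary: 0.0715152.
k=1: B_{2}/(2)! × [f^{(1)}(42) − f^{(1)}(11)] = 1/12 × (-2.69949e-05 − (-0.00150263)) = 0.000122970.
After k=1: 0.0716382.
k=2: B_{4}/(4)! × [f^{(3)}(42) − f^{(3)}(11)] = −1/720 × (-1.83639e-07 − (-0.000149021)) = -2.06719e-07.

S_2 ≈ 0.0716380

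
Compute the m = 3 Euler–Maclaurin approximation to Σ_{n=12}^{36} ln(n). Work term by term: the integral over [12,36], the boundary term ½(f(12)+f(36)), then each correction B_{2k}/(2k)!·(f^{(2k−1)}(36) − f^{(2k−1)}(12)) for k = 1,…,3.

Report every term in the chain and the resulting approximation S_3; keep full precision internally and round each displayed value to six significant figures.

Integral: ∫_12^36 ln(x) dx = 75.1878.
½[f(12) + f(36)] = ½[2.48491 + 3.58352] = 3.03421.
Integral + boundary = 78.2220.
Correction k=1: B_{2}/2! · (f^{(1)}(36) − f^{(1)}(12)) = 1/12 · (0.0277778 − 0.0833333) = -0.00462963.
Partial sum through k=1: 78.2174.
Correction k=2: B_{4}/4! · (f^{(3)}(36) − f^{(3)}(12)) = −1/720 · (4.28669e-05 − 0.00115741) = 1.54797e-06.
Partial sum through k=2: 78.2174.
Correction k=3: B_{6}/6! · (f^{(5)}(36) − f^{(5)}(12)) = 1/30240 · (3.96916e-07 − 9.64506e-05) = -3.17638e-09.

S_3 ≈ 78.2174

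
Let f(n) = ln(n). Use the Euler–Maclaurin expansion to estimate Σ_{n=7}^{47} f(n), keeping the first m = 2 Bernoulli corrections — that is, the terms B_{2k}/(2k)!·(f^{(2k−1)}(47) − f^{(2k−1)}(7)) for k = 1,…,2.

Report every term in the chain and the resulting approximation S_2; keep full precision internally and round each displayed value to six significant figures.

S_2 ≈ 130.223

∫_7^47 ln(x) dx evaluates to 127.336.
Endpoint term: (f(7) + f(47))/2 = (1.94591 + 3.85015)/2 = 2.89803.
Running total after boundary: 130.234.
Correction k=1: B_{2}/2! · (f^{(1)}(47) − f^{(1)}(7)) = 1/12 · (0.0212766 − 0.142857) = -0.0101317.
Running total after k=1: 130.223.
Correction k=2: B_{4}/4! · (f^{(3)}(47) − f^{(3)}(7)) = −1/720 · (1.92636e-05 − 0.00583090) = 8.07172e-06.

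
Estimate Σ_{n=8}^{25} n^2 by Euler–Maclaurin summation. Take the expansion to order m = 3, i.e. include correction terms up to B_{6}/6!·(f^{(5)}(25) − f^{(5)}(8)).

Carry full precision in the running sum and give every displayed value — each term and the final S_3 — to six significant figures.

S_3 ≈ 5385.00

∫_8^25 x^2 dx evaluates to 5037.67.
Boundary: ½(f(8) + f(25)) = ½(64.0000 + 625.000) = 344.500.
So far: 5382.17.
Correction k=1: B_{2}/2! · (f^{(1)}(25) − f^{(1)}(8)) = 1/12 · (50.0000 − 16.0000) = 2.83333.
Partial sum through k=1: 5385.00.
Correction k=2: B_{4}/4! · (f^{(3)}(25) − f^{(3)}(8)) = −1/720 · (0.00000 − 0.00000) = 0.00000.
Partial sum through k=2: 5385.00.
Correction k=3: B_{6}/6! · (f^{(5)}(25) − f^{(5)}(8)) = 1/30240 · (0.00000 − 0.00000) = 0.00000.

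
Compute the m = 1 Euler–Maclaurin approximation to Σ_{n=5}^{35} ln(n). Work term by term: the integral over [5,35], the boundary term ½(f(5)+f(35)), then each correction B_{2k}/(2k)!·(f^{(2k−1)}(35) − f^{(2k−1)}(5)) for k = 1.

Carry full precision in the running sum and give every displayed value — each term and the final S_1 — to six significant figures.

∫_5^35 ln(x) dx evaluates to 86.3900.
Endpoint term: (f(5) + f(35))/2 = (1.60944 + 3.55535)/2 = 2.58239.
Running total after boundary: 88.9724.
Correction k=1: B_{2}/2! · (f^{(1)}(35) − f^{(1)}(5)) = 1/12 · (0.0285714 − 0.200000) = -0.0142857.

S_1 ≈ 88.9581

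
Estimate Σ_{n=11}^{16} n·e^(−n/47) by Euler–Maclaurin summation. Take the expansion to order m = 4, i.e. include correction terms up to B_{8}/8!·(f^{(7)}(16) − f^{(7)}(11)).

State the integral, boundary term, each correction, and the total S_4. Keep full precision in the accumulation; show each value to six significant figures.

∫_11^16 x·e^(−x/47) dx evaluates to 50.5052.
Endpoint term: (f(11) + f(16))/2 = (8.70461 + 11.3835)/2 = 10.0440.
So far: 60.5493.
Order-1 term: 1/12 · (0.469266 − 0.606124) = -0.0114048.
After k=1: 60.5379.
Order-2 term: −1/720 · (0.000856587 − 0.000990847) = 1.86471e-07.
After k=2: 60.5379.
Order-3 term: 1/30240 · (6.79376e-07 − 7.72886e-07) = -3.09227e-12.
After k=3: 60.5379.
Order-4 term: −1/1209600 · (4.39556e-10 − 4.96705e-10) = 4.72462e-17.

S_4 ≈ 60.5379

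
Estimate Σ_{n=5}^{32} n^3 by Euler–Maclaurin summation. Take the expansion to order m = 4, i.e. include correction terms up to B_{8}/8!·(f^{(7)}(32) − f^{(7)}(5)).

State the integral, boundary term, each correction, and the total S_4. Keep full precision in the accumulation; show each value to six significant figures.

S_4 ≈ 278684

∫_5^32 x^3 dx evaluates to 261988.
Endpoint term: (f(5) + f(32))/2 = (125.000 + 32768.0)/2 = 16446.5.
So far: 278434.
Order-1 term: 1/12 · (3072.00 − 75.0000) = 249.750.
Running total after k=1: 278684.
Order-2 term: −1/720 · (6.00000 − 6.00000) = 0.00000.
Running total after k=2: 278684.
Order-3 term: 1/30240 · (0.00000 − 0.00000) = 0.00000.
Running total after k=3: 278684.
Order-4 term: −1/1209600 · (0.00000 − 0.00000) = 0.00000.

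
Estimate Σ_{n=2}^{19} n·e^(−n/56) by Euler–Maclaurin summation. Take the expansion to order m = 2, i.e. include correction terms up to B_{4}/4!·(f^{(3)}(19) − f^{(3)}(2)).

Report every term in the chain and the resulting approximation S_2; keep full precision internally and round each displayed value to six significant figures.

S_2 ≈ 150.169

∫_2^19 x·e^(−x/56) dx evaluates to 142.476.
½[f(2) + f(19)] = ½[1.92983 + 13.5333] = 7.73157.
Integral + boundary = 150.207.
Correction k=1: B_{2}/2! · (f^{(1)}(19) − f^{(1)}(2)) = 1/12 · (0.470613 − 0.930455) = -0.0383202.
Partial sum through k=1: 150.169.
Correction k=2: B_{4}/4! · (f^{(3)}(19) − f^{(3)}(2)) = −1/720 · (0.000604327 − 0.000912081) = 4.27436e-07.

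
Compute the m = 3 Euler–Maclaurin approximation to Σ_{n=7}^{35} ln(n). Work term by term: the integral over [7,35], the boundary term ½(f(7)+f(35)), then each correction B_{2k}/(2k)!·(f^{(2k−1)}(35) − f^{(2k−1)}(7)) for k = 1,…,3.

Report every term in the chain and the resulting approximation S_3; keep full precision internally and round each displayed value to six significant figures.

S_3 ≈ 85.5569

The integral term ∫_7^35 ln(x) dx = 82.8158.
Boundary: ½(f(7) + f(35)) = ½(1.94591 + 3.55535) = 2.75063.
Running total after boundary: 85.5664.
Correction k=1: B_{2}/2! · (f^{(1)}(35) − f^{(1)}(7)) = 1/12 · (0.0285714 − 0.142857) = -0.00952381.
Partial sum through k=1: 85.5569.
Correction k=2: B_{4}/4! · (f^{(3)}(35) − f^{(3)}(7)) = −1/720 · (4.66472e-05 − 0.00583090) = 8.03369e-06.
Partial sum through k=2: 85.5569.
Correction k=3: B_{6}/6! · (f^{(5)}(35) − f^{(5)}(7)) = 1/30240 · (4.56952e-07 − 0.00142798) = -4.72063e-08.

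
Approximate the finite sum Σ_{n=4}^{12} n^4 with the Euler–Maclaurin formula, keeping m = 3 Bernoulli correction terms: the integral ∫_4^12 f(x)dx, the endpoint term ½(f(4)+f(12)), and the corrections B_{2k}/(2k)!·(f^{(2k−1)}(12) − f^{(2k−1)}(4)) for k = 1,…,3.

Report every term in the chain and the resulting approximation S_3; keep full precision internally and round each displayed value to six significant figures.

S_3 ≈ 60612.0

Integral: ∫_4^12 x^4 dx = 49561.6.
Endpoint term: (f(4) + f(12))/2 = (256.000 + 20736.0)/2 = 10496.0.
So far: 60057.6.
Order-1 term: 1/12 · (6912.00 − 256.000) = 554.667.
Partial sum through k=1: 60612.3.
Order-2 term: −1/720 · (288.000 − 96.0000) = -0.266667.
Partial sum through k=2: 60612.0.
Order-3 term: 1/30240 · (0.00000 − 0.00000) = 0.00000.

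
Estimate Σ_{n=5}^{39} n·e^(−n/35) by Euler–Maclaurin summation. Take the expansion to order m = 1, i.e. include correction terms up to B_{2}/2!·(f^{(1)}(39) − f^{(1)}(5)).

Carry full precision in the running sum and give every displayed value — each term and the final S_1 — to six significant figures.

S_1 ≈ 372.223

The integral term ∫_5^39 x·e^(−x/35) dx = 363.722.
Boundary: ½(f(5) + f(39)) = ½(4.33439 + 12.7978) = 8.56611.
Integral + boundary = 372.288.
k=1: B_{2}/(2)! × [f^{(1)}(39) − f^{(1)}(5)] = 1/12 × (-0.0375028 − 0.743038) = -0.0650451.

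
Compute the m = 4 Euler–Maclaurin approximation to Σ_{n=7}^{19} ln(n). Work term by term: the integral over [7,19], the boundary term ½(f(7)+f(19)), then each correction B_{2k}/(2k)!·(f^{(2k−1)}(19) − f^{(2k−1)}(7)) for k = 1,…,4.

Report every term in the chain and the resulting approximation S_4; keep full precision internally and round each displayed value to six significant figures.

S_4 ≈ 32.7606

∫_7^19 ln(x) dx evaluates to 30.3230.
Endpoint term: (f(7) + f(19))/2 = (1.94591 + 2.94444)/2 = 2.44517.
So far: 32.7681.
Correction k=1: B_{2}/2! · (f^{(1)}(19) − f^{(1)}(7)) = 1/12 · (0.0526316 − 0.142857) = -0.00751880.
After k=1: 32.7606.
Correction k=2: B_{4}/4! · (f^{(3)}(19) − f^{(3)}(7)) = −1/720 · (0.000291588 − 0.00583090) = 7.69349e-06.
After k=2: 32.7606.
Correction k=3: B_{6}/6! · (f^{(5)}(19) − f^{(5)}(7)) = 1/30240 · (9.69267e-06 − 0.00142798) = -4.69009e-08.
After k=3: 32.7606.
Correction k=4: B_{8}/8! · (f^{(7)}(19) − f^{(7)}(7)) = −1/1209600 · (8.05485e-07 − 0.000874271) = 7.22111e-10.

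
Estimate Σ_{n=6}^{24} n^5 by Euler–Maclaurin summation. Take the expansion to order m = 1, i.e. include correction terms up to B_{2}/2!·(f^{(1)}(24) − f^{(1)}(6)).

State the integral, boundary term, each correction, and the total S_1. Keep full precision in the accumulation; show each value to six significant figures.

S_1 ≈ 3.59656e+07

The integral term ∫_6^24 x^5 dx = 3.18427e+07.
Endpoint term: (f(6) + f(24))/2 = (7776.00 + 7.96262e+06)/2 = 3.98520e+06.
Running total after boundary: 3.58279e+07.
k=1: B_{2}/(2)! × [f^{(1)}(24) − f^{(1)}(6)] = 1/12 × (1.65888e+06 − 6480.00) = 137700.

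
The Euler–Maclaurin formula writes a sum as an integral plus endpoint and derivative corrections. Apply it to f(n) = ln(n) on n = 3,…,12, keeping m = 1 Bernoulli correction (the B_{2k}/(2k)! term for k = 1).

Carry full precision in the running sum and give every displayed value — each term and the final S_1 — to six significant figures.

S_1 ≈ 19.2940

∫_3^12 ln(x) dx evaluates to 17.5230.
½[f(3) + f(12)] = ½[1.09861 + 2.48491] = 1.79176.
Integral + boundary = 19.3148.
Order-1 term: 1/12 · (0.0833333 − 0.333333) = -0.0208333.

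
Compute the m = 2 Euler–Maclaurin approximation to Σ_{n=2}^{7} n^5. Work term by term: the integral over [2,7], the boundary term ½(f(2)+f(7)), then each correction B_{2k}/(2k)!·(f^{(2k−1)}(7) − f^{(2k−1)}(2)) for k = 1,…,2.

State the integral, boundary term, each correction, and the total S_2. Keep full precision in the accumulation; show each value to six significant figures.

S_2 ≈ 29007.0

The integral term ∫_2^7 x^5 dx = 19597.5.
½[f(2) + f(7)] = ½[32.0000 + 16807.0] = 8419.50.
So far: 28017.0.
Correction k=1: B_{2}/2! · (f^{(1)}(7) − f^{(1)}(2)) = 1/12 · (12005.0 − 80.0000) = 993.750.
After k=1: 29010.8.
Correction k=2: B_{4}/4! · (f^{(3)}(7) − f^{(3)}(2)) = −1/720 · (2940.00 − 240.000) = -3.75000.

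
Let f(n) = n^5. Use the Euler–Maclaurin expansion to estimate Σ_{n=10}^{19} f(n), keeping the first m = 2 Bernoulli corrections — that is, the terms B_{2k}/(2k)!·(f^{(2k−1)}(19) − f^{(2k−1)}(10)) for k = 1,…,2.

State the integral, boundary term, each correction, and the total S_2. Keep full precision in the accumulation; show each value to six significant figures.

∫_10^19 x^5 dx evaluates to 7.67431e+06.
Boundary: ½(f(10) + f(19)) = ½(100000 + 2.47610e+06) = 1.28805e+06.
Running total after boundary: 8.96236e+06.
Order-1 term: 1/12 · (651605 − 50000.0) = 50133.8.
Running total after k=1: 9.01250e+06.
Order-2 term: −1/720 · (21660.0 − 6000.00) = -21.7500.

S_2 ≈ 9.01248e+06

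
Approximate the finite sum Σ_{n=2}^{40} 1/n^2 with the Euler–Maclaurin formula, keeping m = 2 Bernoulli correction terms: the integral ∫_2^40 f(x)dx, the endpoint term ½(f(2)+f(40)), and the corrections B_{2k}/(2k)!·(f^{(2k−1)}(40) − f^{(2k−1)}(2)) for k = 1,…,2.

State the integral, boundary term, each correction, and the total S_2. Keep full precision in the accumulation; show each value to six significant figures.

S_2 ≈ 0.620102

∫_2^40 1/x^2 dx evaluates to 0.475000.
Endpoint term: (f(2) + f(40))/2 = (0.250000 + 0.000625000)/2 = 0.125312.
Running total after boundary: 0.600313.
k=1: B_{2}/(2)! × [f^{(1)}(40) − f^{(1)}(2)] = 1/12 × (-3.12500e-05 − (-0.250000)) = 0.0208307.
Running total after k=1: 0.621143.
k=2: B_{4}/(4)! × [f^{(3)}(40) − f^{(3)}(2)] = −1/720 × (-2.34375e-07 − (-0.750000)) = -0.00104167.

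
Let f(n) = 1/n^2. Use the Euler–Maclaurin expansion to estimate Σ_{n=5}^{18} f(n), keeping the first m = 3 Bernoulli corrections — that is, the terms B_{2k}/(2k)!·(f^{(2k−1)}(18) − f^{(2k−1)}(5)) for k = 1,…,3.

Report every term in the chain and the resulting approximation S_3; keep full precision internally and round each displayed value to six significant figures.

S_3 ≈ 0.167282

Integral: ∫_5^18 1/x^2 dx = 0.144444.
Boundary: ½(f(5) + f(18)) = ½(0.0400000 + 0.00308642) = 0.0215432.
So far: 0.165988.
Correction k=1: B_{2}/2! · (f^{(1)}(18) − f^{(1)}(5)) = 1/12 · (-0.000342936 − (-0.0160000)) = 0.00130476.
After k=1: 0.167292.
Correction k=2: B_{4}/4! · (f^{(3)}(18) − f^{(3)}(5)) = −1/720 · (-1.27013e-05 − (-0.00768000)) = -1.06490e-05.
After k=2: 0.167282.
Correction k=3: B_{6}/6! · (f^{(5)}(18) − f^{(5)}(5)) = 1/30240 · (-1.17605e-06 − (-0.00921600)) = 3.04723e-07.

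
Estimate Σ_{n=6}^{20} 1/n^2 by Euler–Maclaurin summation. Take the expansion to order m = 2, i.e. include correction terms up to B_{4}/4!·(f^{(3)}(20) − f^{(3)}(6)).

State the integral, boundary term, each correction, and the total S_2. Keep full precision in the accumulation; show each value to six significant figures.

S_2 ≈ 0.132552

Integral: ∫_6^20 1/x^2 dx = 0.116667.
Endpoint term: (f(6) + f(20))/2 = (0.0277778 + 0.00250000)/2 = 0.0151389.
So far: 0.131806.
Correction k=1: B_{2}/2! · (f^{(1)}(20) − f^{(1)}(6)) = 1/12 · (-0.000250000 − (-0.00925926)) = 0.000750772.
After k=1: 0.132556.
Correction k=2: B_{4}/4! · (f^{(3)}(20) − f^{(3)}(6)) = −1/720 · (-7.50000e-06 − (-0.00308642)) = -4.27628e-06.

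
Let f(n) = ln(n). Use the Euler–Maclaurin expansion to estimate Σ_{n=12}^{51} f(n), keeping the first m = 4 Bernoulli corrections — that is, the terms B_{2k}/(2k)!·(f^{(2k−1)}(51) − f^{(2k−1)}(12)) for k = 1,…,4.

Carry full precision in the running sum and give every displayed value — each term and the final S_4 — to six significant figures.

S_4 ≈ 134.907

Integral: ∫_12^51 ln(x) dx = 131.704.
Boundary: ½(f(12) + f(51)) = ½(2.48491 + 3.93183) = 3.20837.
Running total after boundary: 134.913.
Order-1 term: 1/12 · (0.0196078 − 0.0833333) = -0.00531046.
After k=1: 134.907.
Order-2 term: −1/720 · (1.50772e-05 − 0.00115741) = 1.58657e-06.
After k=2: 134.907.
Order-3 term: 1/30240 · (6.95601e-08 − 9.64506e-05) = -3.18720e-09.
After k=3: 134.907.
Order-4 term: −1/1209600 · (8.02308e-10 − 2.00939e-05) = 1.66113e-11.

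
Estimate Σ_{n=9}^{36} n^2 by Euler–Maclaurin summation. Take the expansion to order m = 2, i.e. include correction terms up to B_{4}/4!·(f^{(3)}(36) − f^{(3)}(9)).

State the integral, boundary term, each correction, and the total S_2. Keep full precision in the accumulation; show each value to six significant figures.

S_2 ≈ 16002.0

Integral: ∫_9^36 x^2 dx = 15309.0.
Endpoint term: (f(9) + f(36))/2 = (81.0000 + 1296.00)/2 = 688.500.
Running total after boundary: 15997.5.
Correction k=1: B_{2}/2! · (f^{(1)}(36) − f^{(1)}(9)) = 1/12 · (72.0000 − 18.0000) = 4.50000.
Partial sum through k=1: 16002.0.
Correction k=2: B_{4}/4! · (f^{(3)}(36) − f^{(3)}(9)) = −1/720 · (0.00000 − 0.00000) = 0.00000.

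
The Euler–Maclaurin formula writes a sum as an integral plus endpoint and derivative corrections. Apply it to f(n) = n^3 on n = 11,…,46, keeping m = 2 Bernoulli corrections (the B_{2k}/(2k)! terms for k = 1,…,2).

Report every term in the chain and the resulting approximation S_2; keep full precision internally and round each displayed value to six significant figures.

The integral term ∫_11^46 x^3 dx = 1.11570e+06.
Boundary: ½(f(11) + f(46)) = ½(1331.00 + 97336.0) = 49333.5.
Running total after boundary: 1.16504e+06.
Order-1 term: 1/12 · (6348.00 − 363.000) = 498.750.
Running total after k=1: 1.16554e+06.
Order-2 term: −1/720 · (6.00000 − 6.00000) = 0.00000.

S_2 ≈ 1.16554e+06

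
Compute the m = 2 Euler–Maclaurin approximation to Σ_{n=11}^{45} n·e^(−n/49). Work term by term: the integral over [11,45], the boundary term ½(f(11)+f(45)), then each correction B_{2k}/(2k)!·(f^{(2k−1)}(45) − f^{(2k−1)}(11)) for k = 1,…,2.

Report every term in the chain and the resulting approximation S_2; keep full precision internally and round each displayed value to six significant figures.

The integral term ∫_11^45 x·e^(−x/49) dx = 510.258.
½[f(11) + f(45)] = ½[8.78816 + 17.9627] = 13.3754.
So far: 523.633.
Order-1 term: 1/12 · (0.0325853 − 0.619574) = -0.0489157.
After k=1: 523.584.
Order-2 term: −1/720 · (0.000346075 − 0.000923541) = 8.02036e-07.

S_2 ≈ 523.584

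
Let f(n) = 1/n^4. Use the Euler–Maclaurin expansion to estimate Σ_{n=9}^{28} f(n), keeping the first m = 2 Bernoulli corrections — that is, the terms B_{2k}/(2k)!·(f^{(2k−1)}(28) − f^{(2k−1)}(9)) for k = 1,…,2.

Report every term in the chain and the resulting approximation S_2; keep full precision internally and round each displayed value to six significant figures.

S_2 ≈ 0.000524675

The integral term ∫_9^28 1/x^4 dx = 0.000442063.
½[f(9) + f(28)] = ½[0.000152416 + 1.62693e-06] = 7.70214e-05.
So far: 0.000519084.
Correction k=1: B_{2}/2! · (f^{(1)}(28) − f^{(1)}(9)) = 1/12 · (-2.32418e-07 − (-6.77404e-05)) = 5.62566e-06.
Partial sum through k=1: 0.000524710.
Correction k=2: B_{4}/4! · (f^{(3)}(28) − f^{(3)}(9)) = −1/720 · (-8.89355e-09 − (-2.50890e-05)) = -3.48335e-08.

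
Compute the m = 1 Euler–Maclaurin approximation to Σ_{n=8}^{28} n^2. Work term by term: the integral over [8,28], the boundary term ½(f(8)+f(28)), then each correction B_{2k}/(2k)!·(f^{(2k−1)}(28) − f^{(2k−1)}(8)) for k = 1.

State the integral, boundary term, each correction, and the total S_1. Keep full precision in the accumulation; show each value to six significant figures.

∫_8^28 x^2 dx evaluates to 7146.67.
½[f(8) + f(28)] = ½[64.0000 + 784.000] = 424.000.
Running total after boundary: 7570.67.
k=1: B_{2}/(2)! × [f^{(1)}(28) − f^{(1)}(8)] = 1/12 × (56.0000 − 16.0000) = 3.33333.

S_1 ≈ 7574.00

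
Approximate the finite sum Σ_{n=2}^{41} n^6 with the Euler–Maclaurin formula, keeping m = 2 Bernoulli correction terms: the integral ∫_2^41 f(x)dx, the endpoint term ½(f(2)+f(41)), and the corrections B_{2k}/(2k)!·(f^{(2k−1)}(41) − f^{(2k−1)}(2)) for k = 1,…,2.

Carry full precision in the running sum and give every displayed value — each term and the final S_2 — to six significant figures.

S_2 ≈ 3.02550e+10

The integral term ∫_2^41 x^6 dx = 2.78220e+10.
½[f(2) + f(41)] = ½[64.0000 + 4.75010e+09] = 2.37505e+09.
Running total after boundary: 3.01971e+10.
k=1: B_{2}/(2)! × [f^{(1)}(41) − f^{(1)}(2)] = 1/12 × (6.95137e+08 − 192.000) = 5.79281e+07.
Running total after k=1: 3.02550e+10.
k=2: B_{4}/(4)! × [f^{(3)}(41) − f^{(3)}(2)] = −1/720 × (8.27052e+06 − 960.000) = -11485.5.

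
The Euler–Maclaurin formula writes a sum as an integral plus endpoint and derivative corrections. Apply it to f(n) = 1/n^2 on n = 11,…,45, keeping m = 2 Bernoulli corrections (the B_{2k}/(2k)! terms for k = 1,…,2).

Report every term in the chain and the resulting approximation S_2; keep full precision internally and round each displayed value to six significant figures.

∫_11^45 1/x^2 dx evaluates to 0.0686869.
Endpoint term: (f(11) + f(45))/2 = (0.00826446 + 0.000493827)/2 = 0.00437914.
Integral + boundary = 0.0730660.
Order-1 term: 1/12 · (-2.19479e-05 − (-0.00150263)) = 0.000123390.
Partial sum through k=1: 0.0731894.
Order-2 term: −1/720 · (-1.30061e-07 − (-0.000149021)) = -2.06793e-07.

S_2 ≈ 0.0731892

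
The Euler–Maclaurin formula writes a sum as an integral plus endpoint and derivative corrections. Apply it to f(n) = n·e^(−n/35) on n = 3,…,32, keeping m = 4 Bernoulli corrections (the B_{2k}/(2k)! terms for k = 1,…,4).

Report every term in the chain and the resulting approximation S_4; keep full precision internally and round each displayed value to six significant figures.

∫_3^32 x·e^(−x/35) dx evaluates to 280.866.
Boundary: ½(f(3) + f(32)) = ½(2.75357 + 12.8257) = 7.78963.
Integral + boundary = 288.656.
Correction k=1: B_{2}/2! · (f^{(1)}(32) − f^{(1)}(3)) = 1/12 · (0.0343545 − 0.839183) = -0.0670690.
After k=1: 288.589.
Correction k=2: B_{4}/4! · (f^{(3)}(32) − f^{(3)}(3)) = −1/720 · (0.000682416 − 0.00218359) = 2.08496e-06.
After k=2: 288.589.
Correction k=3: B_{6}/6! · (f^{(5)}(32) − f^{(5)}(3)) = 1/30240 · (1.09126e-06 − 3.00582e-06) = -6.33123e-11.
After k=3: 288.589.
Correction k=4: B_{8}/8! · (f^{(7)}(32) − f^{(7)}(3)) = −1/1209600 · (1.32689e-09 − 3.45234e-09) = 1.75715e-15.

S_4 ≈ 288.589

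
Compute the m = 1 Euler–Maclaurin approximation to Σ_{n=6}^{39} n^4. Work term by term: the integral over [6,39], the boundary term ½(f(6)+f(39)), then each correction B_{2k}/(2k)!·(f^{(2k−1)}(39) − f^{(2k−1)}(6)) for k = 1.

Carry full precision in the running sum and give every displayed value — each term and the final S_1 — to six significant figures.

The integral term ∫_6^39 x^4 dx = 1.80433e+07.
Endpoint term: (f(6) + f(39))/2 = (1296.00 + 2.31344e+06)/2 = 1.15737e+06.
Running total after boundary: 1.92007e+07.
Order-1 term: 1/12 · (237276 − 864.000) = 19701.0.

S_1 ≈ 1.92204e+07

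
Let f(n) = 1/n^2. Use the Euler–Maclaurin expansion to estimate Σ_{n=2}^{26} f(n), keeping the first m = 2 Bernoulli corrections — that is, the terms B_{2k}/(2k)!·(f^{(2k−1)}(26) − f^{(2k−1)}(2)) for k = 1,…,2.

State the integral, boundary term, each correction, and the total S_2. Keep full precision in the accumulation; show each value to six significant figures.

S_2 ≈ 0.607060

The integral term ∫_2^26 1/x^2 dx = 0.461538.
½[f(2) + f(26)] = ½[0.250000 + 0.00147929] = 0.125740.
So far: 0.587278.
k=1: B_{2}/(2)! × [f^{(1)}(26) − f^{(1)}(2)] = 1/12 × (-0.000113792 − (-0.250000)) = 0.0208239.
Running total after k=1: 0.608102.
k=2: B_{4}/(4)! × [f^{(3)}(26) − f^{(3)}(2)] = −1/720 × (-2.01997e-06 − (-0.750000)) = -0.00104166.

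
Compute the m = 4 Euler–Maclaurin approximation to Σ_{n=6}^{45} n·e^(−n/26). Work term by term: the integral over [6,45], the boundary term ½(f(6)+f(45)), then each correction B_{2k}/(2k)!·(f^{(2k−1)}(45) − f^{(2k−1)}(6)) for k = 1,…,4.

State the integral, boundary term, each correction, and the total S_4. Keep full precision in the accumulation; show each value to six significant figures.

S_4 ≈ 339.834

The integral term ∫_6^45 x·e^(−x/26) dx = 333.528.
Endpoint term: (f(6) + f(45))/2 = (4.76354 + 7.97166)/2 = 6.36760.
Integral + boundary = 339.896.
Order-1 term: 1/12 · (-0.129454 − 0.610710) = -0.0616803.
After k=1: 339.834.
Order-2 term: −1/720 · (0.000332606 − 0.00325230) = 4.05513e-06.
After k=2: 339.834.
Order-3 term: 1/30240 · (1.26733e-06 − 8.28578e-06) = -2.32092e-10.
After k=3: 339.834.
Order-4 term: −1/1209600 · (3.02165e-09 − 1.73971e-08) = 1.18845e-14.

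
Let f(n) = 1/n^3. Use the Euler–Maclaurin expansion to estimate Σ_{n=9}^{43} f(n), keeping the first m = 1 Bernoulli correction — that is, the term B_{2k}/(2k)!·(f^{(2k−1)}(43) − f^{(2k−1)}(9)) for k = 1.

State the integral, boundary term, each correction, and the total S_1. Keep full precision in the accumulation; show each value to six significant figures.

The integral term ∫_9^43 1/x^3 dx = 0.00590242.
Boundary: ½(f(9) + f(43)) = ½(0.00137174 + 1.25775e-05) = 0.000692160.
So far: 0.00659458.
Order-1 term: 1/12 · (-8.77501e-07 − (-0.000457247)) = 3.80308e-05.

S_1 ≈ 0.00663261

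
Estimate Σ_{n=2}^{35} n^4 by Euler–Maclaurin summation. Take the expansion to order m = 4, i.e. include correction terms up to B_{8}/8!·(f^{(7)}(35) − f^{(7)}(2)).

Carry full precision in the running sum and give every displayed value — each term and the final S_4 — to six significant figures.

S_4 ≈ 1.12690e+07

Integral: ∫_2^35 x^4 dx = 1.05044e+07.
½[f(2) + f(35)] = ½[16.0000 + 1.50062e+06] = 750320.
So far: 1.12547e+07.
Order-1 term: 1/12 · (171500 − 32.0000) = 14289.0.
Partial sum through k=1: 1.12690e+07.
Order-2 term: −1/720 · (840.000 − 48.0000) = -1.10000.
Partial sum through k=2: 1.12690e+07.
Order-3 term: 1/30240 · (0.00000 − 0.00000) = 0.00000.
Partial sum through k=3: 1.12690e+07.
Order-4 term: −1/1209600 · (0.00000 − 0.00000) = 0.00000.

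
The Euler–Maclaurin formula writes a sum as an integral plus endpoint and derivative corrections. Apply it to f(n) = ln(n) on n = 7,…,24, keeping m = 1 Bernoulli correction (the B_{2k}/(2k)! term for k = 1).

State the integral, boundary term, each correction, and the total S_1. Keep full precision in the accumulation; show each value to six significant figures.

S_1 ≈ 48.2055

∫_7^24 ln(x) dx evaluates to 45.6519.
½[f(7) + f(24)] = ½[1.94591 + 3.17805] = 2.56198.
Integral + boundary = 48.2139.
Correction k=1: B_{2}/2! · (f^{(1)}(24) − f^{(1)}(7)) = 1/12 · (0.0416667 − 0.142857) = -0.00843254.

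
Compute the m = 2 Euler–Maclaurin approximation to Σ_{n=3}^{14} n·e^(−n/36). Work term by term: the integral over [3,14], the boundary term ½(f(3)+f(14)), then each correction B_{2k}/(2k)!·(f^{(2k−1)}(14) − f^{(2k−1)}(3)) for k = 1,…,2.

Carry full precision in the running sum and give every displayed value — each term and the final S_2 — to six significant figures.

Integral: ∫_3^14 x·e^(−x/36) dx = 71.6851.
½[f(3) + f(14)] = ½[2.76013 + 9.48933] = 6.12473.
Integral + boundary = 77.8099.
Correction k=1: B_{2}/2! · (f^{(1)}(14) − f^{(1)}(3)) = 1/12 · (0.414217 − 0.843374) = -0.0357631.
Running total after k=1: 77.7741.
Correction k=2: B_{4}/4! · (f^{(3)}(14) − f^{(3)}(3)) = −1/720 · (0.00136561 − 0.00207057) = 9.79110e-07.

S_2 ≈ 77.7741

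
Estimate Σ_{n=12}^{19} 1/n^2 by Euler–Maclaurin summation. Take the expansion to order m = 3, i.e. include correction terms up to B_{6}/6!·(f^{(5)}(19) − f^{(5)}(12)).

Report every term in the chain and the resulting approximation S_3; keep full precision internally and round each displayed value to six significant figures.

The integral term ∫_12^19 1/x^2 dx = 0.0307018.
Boundary: ½(f(12) + f(19)) = ½(0.00694444 + 0.00277008) = 0.00485726.
So far: 0.0355590.
k=1: B_{2}/(2)! × [f^{(1)}(19) − f^{(1)}(12)] = 1/12 × (-0.000291588 − (-0.00115741)) = 7.21516e-05.
Partial sum through k=1: 0.0356312.
k=2: B_{4}/(4)! × [f^{(3)}(19) − f^{(3)}(12)] = −1/720 × (-9.69267e-06 − (-9.64506e-05)) = -1.20497e-07.
Partial sum through k=2: 0.0356310.
k=3: B_{6}/(6)! × [f^{(5)}(19) − f^{(5)}(12)] = 1/30240 × (-8.05485e-07 − (-2.00939e-05)) = 6.37844e-10.

S_3 ≈ 0.0356310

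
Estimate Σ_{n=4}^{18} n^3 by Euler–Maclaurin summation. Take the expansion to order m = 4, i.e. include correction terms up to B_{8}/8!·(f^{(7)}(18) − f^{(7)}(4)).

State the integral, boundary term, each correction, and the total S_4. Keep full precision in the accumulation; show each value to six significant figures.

∫_4^18 x^3 dx evaluates to 26180.0.
Boundary: ½(f(4) + f(18)) = ½(64.0000 + 5832.00) = 2948.00.
So far: 29128.0.
Order-1 term: 1/12 · (972.000 − 48.0000) = 77.0000.
After k=1: 29205.0.
Order-2 term: −1/720 · (6.00000 − 6.00000) = 0.00000.
After k=2: 29205.0.
Order-3 term: 1/30240 · (0.00000 − 0.00000) = 0.00000.
After k=3: 29205.0.
Order-4 term: −1/1209600 · (0.00000 − 0.00000) = 0.00000.

S_4 ≈ 29205.0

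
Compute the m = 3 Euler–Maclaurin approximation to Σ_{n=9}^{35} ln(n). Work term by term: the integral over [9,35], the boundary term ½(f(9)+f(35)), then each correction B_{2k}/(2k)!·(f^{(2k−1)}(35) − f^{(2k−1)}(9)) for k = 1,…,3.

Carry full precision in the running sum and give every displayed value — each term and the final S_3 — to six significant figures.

∫_9^35 ln(x) dx evaluates to 78.6622.
½[f(9) + f(35)] = ½[2.19722 + 3.55535] = 2.87629.
So far: 81.5384.
Correction k=1: B_{2}/2! · (f^{(1)}(35) − f^{(1)}(9)) = 1/12 · (0.0285714 − 0.111111) = -0.00687831.
After k=1: 81.5316.
Correction k=2: B_{4}/4! · (f^{(3)}(35) − f^{(3)}(9)) = −1/720 · (4.66472e-05 − 0.00274348) = 3.74561e-06.
After k=2: 81.5316.
Correction k=3: B_{6}/6! · (f^{(5)}(35) − f^{(5)}(9)) = 1/30240 · (4.56952e-07 − 0.000406442) = -1.34254e-08.

S_3 ≈ 81.5316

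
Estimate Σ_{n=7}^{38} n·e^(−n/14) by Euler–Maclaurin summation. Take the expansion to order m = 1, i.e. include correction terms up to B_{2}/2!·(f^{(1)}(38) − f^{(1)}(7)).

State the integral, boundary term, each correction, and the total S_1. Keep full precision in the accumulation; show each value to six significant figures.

∫_7^38 x·e^(−x/14) dx evaluates to 130.088.
½[f(7) + f(38)] = ½[4.24571 + 2.51759] = 3.38165.
Integral + boundary = 133.470.
Order-1 term: 1/12 · (-0.113575 − 0.303265) = -0.0347367.

S_1 ≈ 133.435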